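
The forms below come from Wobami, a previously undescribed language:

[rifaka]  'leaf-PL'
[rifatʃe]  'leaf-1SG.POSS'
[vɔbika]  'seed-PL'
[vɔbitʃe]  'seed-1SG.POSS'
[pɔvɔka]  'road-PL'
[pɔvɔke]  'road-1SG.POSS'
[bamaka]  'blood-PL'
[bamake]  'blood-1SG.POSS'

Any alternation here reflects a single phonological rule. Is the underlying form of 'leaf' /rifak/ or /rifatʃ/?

'leaf' shows [k] ~ [tʃ] at the end of the stem ([rifaka] vs [rifatʃe]).
If /k/ were underlying and a rule turned it into [tʃ] before the 1SG.POSS suffix, 'blood' would also alternate; but it has [k] in both [bamaka] and [bamake].
Therefore /tʃ/ is basic and [k] is derived by depalatalization (palato-alveolar /tʃ/ becomes [k] when no front vowel follows).

/rifatʃ/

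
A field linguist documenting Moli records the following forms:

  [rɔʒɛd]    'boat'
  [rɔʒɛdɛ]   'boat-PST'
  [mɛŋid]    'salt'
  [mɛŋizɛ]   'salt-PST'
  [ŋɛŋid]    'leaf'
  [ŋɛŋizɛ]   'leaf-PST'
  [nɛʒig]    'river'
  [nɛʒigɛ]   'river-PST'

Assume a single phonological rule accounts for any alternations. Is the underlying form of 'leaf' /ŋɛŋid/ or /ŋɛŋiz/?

The root 'leaf' surfaces as [ŋɛŋid] and [ŋɛŋizɛ], with a stem-final [d] ~ [z] alternation.
If /d/ were underlying and a rule turned it into [z] before the PST suffix, 'boat' would also alternate; but it has [d] in both [rɔʒɛd] and [rɔʒɛdɛ].
The underlying segment must be /z/; voiced fricatives become stops word-finally, yielding [d] there.

/ŋɛŋiz/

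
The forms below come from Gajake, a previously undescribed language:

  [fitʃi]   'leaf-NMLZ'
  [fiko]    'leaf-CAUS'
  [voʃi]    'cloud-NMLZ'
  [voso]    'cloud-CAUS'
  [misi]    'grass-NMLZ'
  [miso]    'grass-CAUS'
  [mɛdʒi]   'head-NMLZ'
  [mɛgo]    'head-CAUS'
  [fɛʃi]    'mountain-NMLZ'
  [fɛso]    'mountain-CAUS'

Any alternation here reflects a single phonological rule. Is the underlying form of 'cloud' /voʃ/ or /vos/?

/voʃ/

'cloud' shows [ʃ] ~ [s] at the end of the stem ([voʃi] vs [voso]).
But 'grass' keeps [s] in both environments ([misi], [miso]), so there is no rule changing /s/ to [ʃ] before the NMLZ suffix.
So /ʃ/ is underlying, and a rule of depalatalization — palato-alveolar /tʃ/, /dʒ/ and /ʃ/ become [k], [g] and [s] when no front vowel follows — gives [s].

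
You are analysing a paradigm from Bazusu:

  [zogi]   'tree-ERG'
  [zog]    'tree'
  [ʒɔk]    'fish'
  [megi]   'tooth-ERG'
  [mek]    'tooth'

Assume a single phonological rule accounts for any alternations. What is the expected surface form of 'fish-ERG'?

[ʒɔgi]

'tooth' shows [g] ~ [k] at the end of the stem ([megi] vs [mek]).
If /g/ were underlying and a rule turned it into [k] in isolation, 'tree' would also alternate; but it has [g] in both [zogi] and [zog].
So /k/ is underlying, and a rule of intervocalic voicing — voiceless stops become voiced between vowels — gives [g].
From [ʒɔk] the stem 'fish' is /ʒɔk/; between vowels this yields [ʒɔgi].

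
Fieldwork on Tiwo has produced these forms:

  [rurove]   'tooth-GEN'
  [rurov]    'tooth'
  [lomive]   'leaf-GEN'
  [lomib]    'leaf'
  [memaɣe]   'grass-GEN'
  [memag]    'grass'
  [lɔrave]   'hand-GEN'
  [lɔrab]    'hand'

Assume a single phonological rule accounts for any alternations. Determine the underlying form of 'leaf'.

In [lomive] and [lomib] the final segment of 'leaf' alternates: [v] ~ [b].
But 'tooth' keeps [v] in both environments ([rurove], [rurov]), so there is no rule changing /v/ to [b] in isolation.
Therefore /b/ is basic and [v] is derived by intervocalic spirantization (voiced stops become fricatives between vowels).
The underlying form of 'leaf' is therefore /lomib/.

/lomib/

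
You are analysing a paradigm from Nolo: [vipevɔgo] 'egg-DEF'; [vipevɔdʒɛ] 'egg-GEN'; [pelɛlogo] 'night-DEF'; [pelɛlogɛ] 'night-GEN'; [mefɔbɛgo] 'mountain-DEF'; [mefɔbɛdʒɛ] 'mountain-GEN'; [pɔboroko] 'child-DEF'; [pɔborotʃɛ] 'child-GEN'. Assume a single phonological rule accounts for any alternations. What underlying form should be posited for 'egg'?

'egg' shows [g] ~ [dʒ] at the end of the stem ([vipevɔgo] vs [vipevɔdʒɛ]).
Compare 'night', with invariant [g] in [pelɛlogo] and [pelɛlogɛ]: an analysis with underlying /g/ and a rule producing [dʒ] before the GEN suffix would wrongly predict alternation here too.
Therefore /dʒ/ is basic and [g] is derived by depalatalization (palato-alveolar /tʃ/ and /dʒ/ become [k] and [g] when no front vowel follows).

/vipevɔdʒ/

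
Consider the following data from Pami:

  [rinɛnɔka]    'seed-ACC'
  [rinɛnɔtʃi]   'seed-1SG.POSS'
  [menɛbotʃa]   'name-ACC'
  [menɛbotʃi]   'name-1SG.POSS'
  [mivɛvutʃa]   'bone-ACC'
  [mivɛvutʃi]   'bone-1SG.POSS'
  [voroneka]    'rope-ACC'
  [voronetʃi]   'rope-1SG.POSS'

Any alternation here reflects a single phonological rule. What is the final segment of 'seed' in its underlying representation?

/k/

'seed' shows [k] ~ [tʃ] at the end of the stem ([rinɛnɔka] vs [rinɛnɔtʃi]).
The stem 'name' ([menɛbotʃa], [menɛbotʃi]) shows [tʃ] unchanged in both environments, so [tʃ] cannot be basic with [k] derived before the ACC suffix.
The underlying segment must be /k/; /k/ becomes palato-alveolar [tʃ] before a front vowel, yielding [tʃ] there.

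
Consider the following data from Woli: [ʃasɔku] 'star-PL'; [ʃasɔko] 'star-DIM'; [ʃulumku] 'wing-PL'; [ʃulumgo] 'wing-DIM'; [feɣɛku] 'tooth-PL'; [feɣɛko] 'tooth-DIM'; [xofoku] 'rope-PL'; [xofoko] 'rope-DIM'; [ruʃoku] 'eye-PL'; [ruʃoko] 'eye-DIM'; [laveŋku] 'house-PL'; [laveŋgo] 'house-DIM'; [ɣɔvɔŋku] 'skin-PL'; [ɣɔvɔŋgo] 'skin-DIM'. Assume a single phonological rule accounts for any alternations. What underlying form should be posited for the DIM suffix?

The DIM suffix surfaces as [-go] and [-ko], depending on the final segment of the stem.
The PL suffix, which begins with [k], is invariant after every stem; so [k] is not altered by any rule here.
So the underlying form is /-go/, and voiced stops become voiceless after a vowel.

/-go/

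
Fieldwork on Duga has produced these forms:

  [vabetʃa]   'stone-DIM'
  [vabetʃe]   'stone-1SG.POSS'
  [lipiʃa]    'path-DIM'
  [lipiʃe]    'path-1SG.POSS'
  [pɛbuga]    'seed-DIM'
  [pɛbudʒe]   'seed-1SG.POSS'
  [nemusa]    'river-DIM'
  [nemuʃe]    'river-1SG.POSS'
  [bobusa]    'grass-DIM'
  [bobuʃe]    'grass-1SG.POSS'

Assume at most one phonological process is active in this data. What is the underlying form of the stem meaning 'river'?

The root 'river' surfaces as [nemusa] and [nemuʃe], with a stem-final [s] ~ [ʃ] alternation.
Compare 'path', with invariant [ʃ] in [lipiʃa] and [lipiʃe]: an analysis with underlying /ʃ/ and a rule producing [s] before the DIM suffix would wrongly predict alternation here too.
Therefore /s/ is basic and [ʃ] is derived by palatalization before a front vowel (/g/ and /s/ become palato-alveolar [dʒ] and [ʃ] before a front vowel).

/nemus/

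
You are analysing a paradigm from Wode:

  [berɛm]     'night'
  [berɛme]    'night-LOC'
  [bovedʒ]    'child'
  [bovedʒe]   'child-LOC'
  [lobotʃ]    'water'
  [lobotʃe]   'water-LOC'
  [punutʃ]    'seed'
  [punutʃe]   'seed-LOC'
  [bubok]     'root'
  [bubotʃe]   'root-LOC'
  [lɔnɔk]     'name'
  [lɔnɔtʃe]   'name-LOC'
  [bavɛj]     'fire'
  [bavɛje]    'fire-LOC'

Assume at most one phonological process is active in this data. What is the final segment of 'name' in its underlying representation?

/k/

'name' shows [k] ~ [tʃ] at the end of the stem ([lɔnɔk] vs [lɔnɔtʃe]).
Compare 'water', with invariant [tʃ] in [lobotʃ] and [lobotʃe]: an analysis with underlying /tʃ/ and a rule producing [k] in isolation would wrongly predict alternation here too.
Therefore /k/ is basic and [tʃ] is derived by palatalization before a front vowel (/k/ becomes palato-alveolar [tʃ] before a front vowel).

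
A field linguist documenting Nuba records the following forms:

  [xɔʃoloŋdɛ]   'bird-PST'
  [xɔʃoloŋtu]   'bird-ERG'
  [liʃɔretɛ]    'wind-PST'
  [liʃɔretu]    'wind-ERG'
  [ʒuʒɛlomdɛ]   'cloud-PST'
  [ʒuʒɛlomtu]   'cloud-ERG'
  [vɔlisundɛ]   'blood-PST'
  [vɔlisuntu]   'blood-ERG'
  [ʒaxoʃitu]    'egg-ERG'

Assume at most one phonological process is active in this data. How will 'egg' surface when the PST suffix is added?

The PST suffix surfaces as [-dɛ] and [-tɛ], depending on the final segment of the stem.
By contrast the ERG suffix keeps its initial [t] throughout — that segment must be underlying.
The PST suffix is therefore /-dɛ/ underlyingly, with post-vocalic devoicing: voiced stops become voiceless after a vowel.
After 'egg', which ends in a vowel, the suffix surfaces as [-tɛ], giving [ʒaxoʃitɛ].

[ʒaxoʃitɛ]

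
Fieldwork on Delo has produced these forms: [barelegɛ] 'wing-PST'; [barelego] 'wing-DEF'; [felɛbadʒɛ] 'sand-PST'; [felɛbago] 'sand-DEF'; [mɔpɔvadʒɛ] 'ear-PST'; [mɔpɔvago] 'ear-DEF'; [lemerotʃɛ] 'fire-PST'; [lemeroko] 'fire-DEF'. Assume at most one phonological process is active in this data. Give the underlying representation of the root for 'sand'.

'sand' shows [dʒ] ~ [g] at the end of the stem ([felɛbadʒɛ] vs [felɛbago]).
If /g/ were underlying and a rule turned it into [dʒ] before the PST suffix, 'wing' would also alternate; but it has [g] in both [barelegɛ] and [barelego].
Therefore /dʒ/ is basic and [g] is derived by depalatalization (palato-alveolar /tʃ/ and /dʒ/ become [k] and [g] when no front vowel follows).
So 'sand' = /felɛbadʒ/.

/felɛbadʒ/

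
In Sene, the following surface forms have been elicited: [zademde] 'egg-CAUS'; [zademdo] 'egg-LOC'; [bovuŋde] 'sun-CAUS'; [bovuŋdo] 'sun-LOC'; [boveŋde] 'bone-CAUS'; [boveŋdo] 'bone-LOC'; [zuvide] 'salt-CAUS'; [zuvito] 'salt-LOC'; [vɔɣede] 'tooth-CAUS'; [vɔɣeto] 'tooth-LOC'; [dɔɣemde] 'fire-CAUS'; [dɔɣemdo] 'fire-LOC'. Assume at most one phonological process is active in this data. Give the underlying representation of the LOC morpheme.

/-to/

The LOC morpheme has two allomorphs, [-do] and [-to].
The CAUS suffix, which begins with [d], is invariant after every stem; so [d] is not altered by any rule here.
So the underlying form is /-to/, and voiceless stops become voiced after a nasal.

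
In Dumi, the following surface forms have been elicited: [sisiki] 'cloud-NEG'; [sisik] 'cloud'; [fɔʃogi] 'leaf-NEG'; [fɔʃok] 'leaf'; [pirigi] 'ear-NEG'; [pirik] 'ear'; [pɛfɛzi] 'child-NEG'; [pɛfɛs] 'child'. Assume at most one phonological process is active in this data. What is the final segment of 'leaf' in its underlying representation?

/g/

'leaf' shows [g] ~ [k] at the end of the stem ([fɔʃogi] vs [fɔʃok]).
If /k/ were underlying and a rule turned it into [g] before the NEG suffix, 'cloud' would also alternate; but it has [k] in both [sisiki] and [sisik].
The underlying segment must be /g/; voiced obstruents become voiceless word-finally, yielding [k] there.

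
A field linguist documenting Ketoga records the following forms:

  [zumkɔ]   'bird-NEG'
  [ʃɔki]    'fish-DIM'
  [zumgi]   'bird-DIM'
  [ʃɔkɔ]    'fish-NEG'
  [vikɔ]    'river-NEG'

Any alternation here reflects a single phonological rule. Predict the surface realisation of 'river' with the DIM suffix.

[viki]

The DIM morpheme has two allomorphs, [-gi] and [-ki].
By contrast the NEG suffix keeps its initial [k] throughout — that segment must be underlying.
The DIM suffix is therefore /-gi/ underlyingly, with post-vocalic devoicing: voiced stops become voiceless after a vowel.
After 'river', which ends in a vowel, the suffix surfaces as [-ki], giving [viki].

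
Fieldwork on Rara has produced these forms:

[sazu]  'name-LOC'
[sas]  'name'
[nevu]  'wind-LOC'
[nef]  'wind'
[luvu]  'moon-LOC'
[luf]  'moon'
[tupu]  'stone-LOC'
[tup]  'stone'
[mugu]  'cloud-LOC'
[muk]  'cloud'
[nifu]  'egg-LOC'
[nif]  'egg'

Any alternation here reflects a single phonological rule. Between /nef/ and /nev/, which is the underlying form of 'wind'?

/nev/

In [nevu] and [nef] the final segment of 'wind' alternates: [v] ~ [f].
The stem 'egg' ([nifu], [nif]) shows [f] unchanged in both environments, so [f] cannot be basic with [v] derived before the LOC suffix.
Therefore /v/ is basic and [f] is derived by word-final obstruent devoicing (voiced obstruents become voiceless word-finally).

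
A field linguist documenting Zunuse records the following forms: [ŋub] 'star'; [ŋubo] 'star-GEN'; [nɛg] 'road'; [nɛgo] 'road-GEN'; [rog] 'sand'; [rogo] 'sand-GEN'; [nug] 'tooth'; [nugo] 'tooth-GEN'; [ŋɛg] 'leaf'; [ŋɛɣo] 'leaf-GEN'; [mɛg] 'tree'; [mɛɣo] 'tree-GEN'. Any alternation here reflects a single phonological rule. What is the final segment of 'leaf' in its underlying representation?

/ɣ/

The stem for 'leaf' ends in [g] in [ŋɛg] but [ɣ] in [ŋɛɣo].
If /g/ were underlying and a rule turned it into [ɣ] before the GEN suffix, 'sand' would also alternate; but it has [g] in both [rog] and [rogo].
The alternation reflects word-final hardening: voiced fricatives become stops word-finally. /ɣ/ is underlying.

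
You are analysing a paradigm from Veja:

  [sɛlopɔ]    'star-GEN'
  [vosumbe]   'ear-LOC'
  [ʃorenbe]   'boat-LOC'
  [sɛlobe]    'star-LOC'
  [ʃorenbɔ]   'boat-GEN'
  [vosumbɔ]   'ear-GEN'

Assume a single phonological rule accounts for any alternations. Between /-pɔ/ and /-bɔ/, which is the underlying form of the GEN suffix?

The GEN morpheme has two allomorphs, [-bɔ] and [-pɔ].
The LOC suffix, which begins with [b], is invariant after every stem; so [b] is not altered by any rule here.
The GEN suffix is therefore /-pɔ/ underlyingly, with post-nasal voicing: voiceless stops become voiced after a nasal.

/-pɔ/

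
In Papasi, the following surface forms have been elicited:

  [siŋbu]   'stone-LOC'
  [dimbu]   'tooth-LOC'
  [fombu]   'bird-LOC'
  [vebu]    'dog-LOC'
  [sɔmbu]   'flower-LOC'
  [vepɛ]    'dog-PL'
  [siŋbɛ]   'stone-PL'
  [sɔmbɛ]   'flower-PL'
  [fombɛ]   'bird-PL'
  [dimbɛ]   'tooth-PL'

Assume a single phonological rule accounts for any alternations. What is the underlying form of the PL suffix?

The PL suffix surfaces as [-bɛ] and [-pɛ], depending on the final segment of the stem.
The LOC suffix, which begins with [b], is invariant after every stem; so [b] is not altered by any rule here.
The PL suffix is therefore /-pɛ/ underlyingly, with post-nasal voicing: voiceless stops become voiced after a nasal.

/-pɛ/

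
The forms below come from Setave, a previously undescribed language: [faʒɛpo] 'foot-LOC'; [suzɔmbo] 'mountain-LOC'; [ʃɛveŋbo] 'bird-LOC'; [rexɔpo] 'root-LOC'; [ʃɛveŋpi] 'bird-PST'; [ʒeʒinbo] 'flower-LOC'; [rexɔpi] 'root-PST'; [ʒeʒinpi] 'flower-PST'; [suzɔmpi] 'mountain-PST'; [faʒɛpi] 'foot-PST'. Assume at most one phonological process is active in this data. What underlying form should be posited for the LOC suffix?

/-bo/

The LOC suffix surfaces as [-bo] and [-po], depending on the final segment of the stem.
The PST suffix, which begins with [p], is invariant after every stem; so [p] is not altered by any rule here.
The LOC suffix is therefore /-bo/ underlyingly, with post-vocalic devoicing: voiced stops become voiceless after a vowel.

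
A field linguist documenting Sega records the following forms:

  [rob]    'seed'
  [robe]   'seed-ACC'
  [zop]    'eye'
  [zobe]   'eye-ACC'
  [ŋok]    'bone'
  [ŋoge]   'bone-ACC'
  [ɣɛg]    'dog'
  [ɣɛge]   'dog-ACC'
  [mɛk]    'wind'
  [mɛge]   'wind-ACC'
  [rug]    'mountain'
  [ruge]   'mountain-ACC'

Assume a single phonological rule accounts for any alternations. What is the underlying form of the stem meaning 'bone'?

'bone' shows [k] ~ [g] at the end of the stem ([ŋok] vs [ŋoge]).
If /g/ were underlying and a rule turned it into [k] in isolation, 'dog' would also alternate; but it has [g] in both [ɣɛg] and [ɣɛge].
So /k/ is underlying, and a rule of intervocalic voicing — voiceless stops become voiced between vowels — gives [g].
So 'bone' = /ŋok/.

/ŋok/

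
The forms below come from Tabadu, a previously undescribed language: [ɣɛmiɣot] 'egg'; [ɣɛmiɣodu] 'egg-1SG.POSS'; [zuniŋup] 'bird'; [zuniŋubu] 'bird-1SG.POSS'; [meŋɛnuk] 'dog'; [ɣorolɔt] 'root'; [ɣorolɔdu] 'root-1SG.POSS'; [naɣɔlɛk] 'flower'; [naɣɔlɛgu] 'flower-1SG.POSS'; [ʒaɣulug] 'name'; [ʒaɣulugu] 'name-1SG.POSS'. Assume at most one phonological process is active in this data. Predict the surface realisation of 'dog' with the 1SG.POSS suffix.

The root 'flower' surfaces as [naɣɔlɛk] and [naɣɔlɛgu], with a stem-final [k] ~ [g] alternation.
Compare 'name', with invariant [g] in [ʒaɣulug] and [ʒaɣulugu]: an analysis with underlying /g/ and a rule producing [k] in isolation would wrongly predict alternation here too.
The underlying segment must be /k/; voiceless stops become voiced between vowels, yielding [g] there.
The one attested form of 'dog', [meŋɛnuk], shows underlying /meŋɛnuk/. Applying the same rule between vowels gives [meŋɛnugu].

[meŋɛnugu]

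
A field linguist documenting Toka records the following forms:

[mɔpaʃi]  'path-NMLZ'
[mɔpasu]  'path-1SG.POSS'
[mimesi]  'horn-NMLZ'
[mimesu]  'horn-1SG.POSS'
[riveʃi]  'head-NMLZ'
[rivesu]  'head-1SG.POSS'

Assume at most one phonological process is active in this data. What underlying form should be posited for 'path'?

The stem for 'path' ends in [ʃ] in [mɔpaʃi] but [s] in [mɔpasu].
If /s/ were underlying and a rule turned it into [ʃ] before the NMLZ suffix, 'horn' would also alternate; but it has [s] in both [mimesi] and [mimesu].
The underlying segment must be /ʃ/; palato-alveolar /ʃ/ becomes [s] when no front vowel follows, yielding [s] there.

/mɔpaʃ/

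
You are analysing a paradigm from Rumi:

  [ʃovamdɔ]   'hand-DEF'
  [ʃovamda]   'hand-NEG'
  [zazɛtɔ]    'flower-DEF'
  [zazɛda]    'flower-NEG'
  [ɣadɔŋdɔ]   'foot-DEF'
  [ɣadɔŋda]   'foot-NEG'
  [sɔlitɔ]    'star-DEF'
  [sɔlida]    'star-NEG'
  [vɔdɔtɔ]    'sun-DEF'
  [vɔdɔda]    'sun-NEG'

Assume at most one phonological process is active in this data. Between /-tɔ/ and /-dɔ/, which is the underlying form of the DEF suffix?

The DEF morpheme has two allomorphs, [-dɔ] and [-tɔ].
By contrast the NEG suffix keeps its initial [d] throughout — that segment must be underlying.
So the underlying form is /-tɔ/, and voiceless stops become voiced after a nasal.

/-tɔ/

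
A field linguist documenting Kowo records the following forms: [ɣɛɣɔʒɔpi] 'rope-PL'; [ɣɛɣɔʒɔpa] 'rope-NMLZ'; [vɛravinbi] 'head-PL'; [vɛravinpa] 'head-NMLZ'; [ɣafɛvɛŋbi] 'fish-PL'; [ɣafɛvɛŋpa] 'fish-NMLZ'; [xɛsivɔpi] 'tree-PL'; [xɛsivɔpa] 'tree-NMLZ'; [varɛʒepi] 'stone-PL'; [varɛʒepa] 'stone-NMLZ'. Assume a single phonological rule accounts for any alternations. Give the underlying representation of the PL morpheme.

The PL suffix surfaces as [-bi] and [-pi], depending on the final segment of the stem.
The NMLZ suffix, which begins with [p], is invariant after every stem; so [p] is not altered by any rule here.
The PL suffix is therefore /-bi/ underlyingly, with post-vocalic devoicing: voiced stops become voiceless after a vowel.

/-bi/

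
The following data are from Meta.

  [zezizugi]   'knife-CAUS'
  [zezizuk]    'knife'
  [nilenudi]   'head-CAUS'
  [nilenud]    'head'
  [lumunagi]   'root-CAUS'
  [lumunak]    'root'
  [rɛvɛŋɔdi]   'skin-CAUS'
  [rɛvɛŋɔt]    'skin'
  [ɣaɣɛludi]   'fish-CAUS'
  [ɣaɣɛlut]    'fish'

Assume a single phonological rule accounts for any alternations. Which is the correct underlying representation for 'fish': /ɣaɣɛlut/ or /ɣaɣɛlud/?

The root 'fish' surfaces as [ɣaɣɛludi] and [ɣaɣɛlut], with a stem-final [d] ~ [t] alternation.
But 'head' keeps [d] in both environments ([nilenudi], [nilenud]), so there is no rule changing /d/ to [t] in isolation.
The alternation reflects intervocalic voicing: voiceless stops become voiced between vowels. /t/ is underlying.

/ɣaɣɛlut/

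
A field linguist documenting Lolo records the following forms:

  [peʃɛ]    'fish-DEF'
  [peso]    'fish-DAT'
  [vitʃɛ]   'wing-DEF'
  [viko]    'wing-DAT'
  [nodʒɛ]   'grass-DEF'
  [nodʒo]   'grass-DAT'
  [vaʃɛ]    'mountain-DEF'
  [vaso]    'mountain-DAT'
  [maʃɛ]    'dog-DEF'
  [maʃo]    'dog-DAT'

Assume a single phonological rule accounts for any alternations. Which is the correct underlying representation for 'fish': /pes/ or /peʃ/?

/pes/

'fish' shows [ʃ] ~ [s] at the end of the stem ([peʃɛ] vs [peso]).
The stem 'dog' ([maʃɛ], [maʃo]) shows [ʃ] unchanged in both environments, so [ʃ] cannot be basic with [s] derived before the DAT suffix.
The underlying segment must be /s/; /k/ and /s/ become palato-alveolar [tʃ] and [ʃ] before a front vowel, yielding [ʃ] there.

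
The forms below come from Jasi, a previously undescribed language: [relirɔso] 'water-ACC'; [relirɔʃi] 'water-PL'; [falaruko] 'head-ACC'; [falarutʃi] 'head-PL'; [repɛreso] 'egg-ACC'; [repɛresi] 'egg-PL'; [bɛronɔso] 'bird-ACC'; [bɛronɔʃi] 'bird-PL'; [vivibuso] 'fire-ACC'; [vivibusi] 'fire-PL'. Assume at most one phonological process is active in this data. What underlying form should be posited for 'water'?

/relirɔʃ/

In [relirɔso] and [relirɔʃi] the final segment of 'water' alternates: [s] ~ [ʃ].
Compare 'egg', with invariant [s] in [repɛreso] and [repɛresi]: an analysis with underlying /s/ and a rule producing [ʃ] before the PL suffix would wrongly predict alternation here too.
The alternation reflects depalatalization: palato-alveolar /tʃ/ and /ʃ/ become [k] and [s] when no front vowel follows. /ʃ/ is underlying.
Hence 'water' is /relirɔʃ/ underlyingly.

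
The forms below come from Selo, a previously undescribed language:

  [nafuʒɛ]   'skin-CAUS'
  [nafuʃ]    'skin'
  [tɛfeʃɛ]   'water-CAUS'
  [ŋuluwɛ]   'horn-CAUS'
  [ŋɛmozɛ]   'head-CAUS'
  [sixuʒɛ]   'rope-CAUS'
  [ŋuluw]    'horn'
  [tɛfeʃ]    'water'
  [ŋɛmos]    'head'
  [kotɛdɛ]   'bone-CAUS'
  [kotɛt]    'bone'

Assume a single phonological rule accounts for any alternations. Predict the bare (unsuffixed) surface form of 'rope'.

[sixuʃ]

The stem for 'skin' ends in [ʃ] in [nafuʃ] but [ʒ] in [nafuʒɛ].
Compare 'water', with invariant [ʃ] in [tɛfeʃ] and [tɛfeʃɛ]: an analysis with underlying /ʃ/ and a rule producing [ʒ] before the CAUS suffix would wrongly predict alternation here too.
The alternation reflects word-final obstruent devoicing: voiced obstruents become voiceless word-finally. /ʒ/ is underlying.
The one attested form of 'rope', [sixuʒɛ], shows underlying /sixuʒ/. Applying the same rule word-finally gives [sixuʃ].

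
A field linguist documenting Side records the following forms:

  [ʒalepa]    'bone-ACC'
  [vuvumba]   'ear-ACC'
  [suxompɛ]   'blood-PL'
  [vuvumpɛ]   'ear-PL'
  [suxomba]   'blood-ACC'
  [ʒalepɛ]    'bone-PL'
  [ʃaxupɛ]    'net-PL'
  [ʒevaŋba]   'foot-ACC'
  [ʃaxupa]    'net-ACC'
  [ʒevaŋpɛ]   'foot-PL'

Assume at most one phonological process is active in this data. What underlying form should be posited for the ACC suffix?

/-ba/

The ACC morpheme has two allomorphs, [-ba] and [-pa].
By contrast the PL suffix keeps its initial [p] throughout — that segment must be underlying.
So the underlying form is /-ba/, and voiced stops become voiceless after a vowel.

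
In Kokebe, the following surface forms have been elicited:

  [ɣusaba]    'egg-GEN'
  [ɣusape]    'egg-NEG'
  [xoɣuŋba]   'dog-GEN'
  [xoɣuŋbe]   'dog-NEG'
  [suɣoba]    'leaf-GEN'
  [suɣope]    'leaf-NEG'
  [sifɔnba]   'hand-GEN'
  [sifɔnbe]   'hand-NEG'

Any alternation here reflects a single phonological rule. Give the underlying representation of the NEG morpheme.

The NEG morpheme has two allomorphs, [-be] and [-pe].
By contrast the GEN suffix keeps its initial [b] throughout — that segment must be underlying.
The NEG suffix is therefore /-pe/ underlyingly, with post-nasal voicing: voiceless stops become voiced after a nasal.

/-pe/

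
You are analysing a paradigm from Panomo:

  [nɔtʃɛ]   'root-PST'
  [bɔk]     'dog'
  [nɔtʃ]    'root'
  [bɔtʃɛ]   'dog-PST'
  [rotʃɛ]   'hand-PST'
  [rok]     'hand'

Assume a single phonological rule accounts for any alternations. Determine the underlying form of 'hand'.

The root 'hand' surfaces as [rok] and [rotʃɛ], with a stem-final [k] ~ [tʃ] alternation.
The stem 'root' ([nɔtʃ], [nɔtʃɛ]) shows [tʃ] unchanged in both environments, so [tʃ] cannot be basic with [k] derived in isolation.
Therefore /k/ is basic and [tʃ] is derived by palatalization before a front vowel (/k/ becomes palato-alveolar [tʃ] before a front vowel).
The underlying form of 'hand' is therefore /rok/.

/rok/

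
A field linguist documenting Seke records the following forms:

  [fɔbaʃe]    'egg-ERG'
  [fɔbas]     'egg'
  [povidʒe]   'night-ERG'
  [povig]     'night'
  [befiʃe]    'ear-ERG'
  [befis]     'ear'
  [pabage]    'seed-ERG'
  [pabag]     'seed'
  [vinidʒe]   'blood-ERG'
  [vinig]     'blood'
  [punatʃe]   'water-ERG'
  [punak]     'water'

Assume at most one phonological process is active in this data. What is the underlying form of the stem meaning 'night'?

/povidʒ/

The root 'night' surfaces as [povidʒe] and [povig], with a stem-final [dʒ] ~ [g] alternation.
If /g/ were underlying and a rule turned it into [dʒ] before the ERG suffix, 'seed' would also alternate; but it has [g] in both [pabage] and [pabag].
Therefore /dʒ/ is basic and [g] is derived by depalatalization (palato-alveolar /tʃ/, /dʒ/ and /ʃ/ become [k], [g] and [s] when no front vowel follows).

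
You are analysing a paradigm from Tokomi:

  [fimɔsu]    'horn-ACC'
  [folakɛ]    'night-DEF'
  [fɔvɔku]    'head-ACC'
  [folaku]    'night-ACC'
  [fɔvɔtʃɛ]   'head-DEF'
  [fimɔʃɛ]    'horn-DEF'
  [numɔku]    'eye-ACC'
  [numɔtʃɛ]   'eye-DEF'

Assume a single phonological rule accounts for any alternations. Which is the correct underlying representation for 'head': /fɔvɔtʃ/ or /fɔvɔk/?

The root 'head' surfaces as [fɔvɔtʃɛ] and [fɔvɔku], with a stem-final [tʃ] ~ [k] alternation.
Compare 'night', with invariant [k] in [folakɛ] and [folaku]: an analysis with underlying /k/ and a rule producing [tʃ] before the DEF suffix would wrongly predict alternation here too.
The underlying segment must be /tʃ/; palato-alveolar /tʃ/ and /ʃ/ become [k] and [s] when no front vowel follows, yielding [k] there.

/fɔvɔtʃ/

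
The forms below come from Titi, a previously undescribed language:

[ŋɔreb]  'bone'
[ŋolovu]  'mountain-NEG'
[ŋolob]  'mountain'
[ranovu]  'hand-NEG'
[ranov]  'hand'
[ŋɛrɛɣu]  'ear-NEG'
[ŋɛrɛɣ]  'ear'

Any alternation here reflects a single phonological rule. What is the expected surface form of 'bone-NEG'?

In [ŋolovu] and [ŋolob] the final segment of 'mountain' alternates: [v] ~ [b].
But 'hand' keeps [v] in both environments ([ranovu], [ranov]), so there is no rule changing /v/ to [b] in isolation.
The alternation reflects intervocalic spirantization: voiced stops become fricatives between vowels. /b/ is underlying.
The one attested form of 'bone', [ŋɔreb], shows underlying /ŋɔreb/. Applying the same rule between vowels gives [ŋɔrevu].

[ŋɔrevu]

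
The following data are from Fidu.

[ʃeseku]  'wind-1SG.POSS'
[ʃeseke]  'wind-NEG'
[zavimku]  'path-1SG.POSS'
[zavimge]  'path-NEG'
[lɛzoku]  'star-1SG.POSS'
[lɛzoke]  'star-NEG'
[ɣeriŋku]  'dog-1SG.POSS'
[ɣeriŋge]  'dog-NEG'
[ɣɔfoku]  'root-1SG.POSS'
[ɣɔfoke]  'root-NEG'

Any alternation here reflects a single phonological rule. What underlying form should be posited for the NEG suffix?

/-ge/

The NEG suffix surfaces as [-ge] and [-ke], depending on the final segment of the stem.
The 1SG.POSS suffix, which begins with [k], is invariant after every stem; so [k] is not altered by any rule here.
The NEG suffix is therefore /-ge/ underlyingly, with post-vocalic devoicing: voiced stops become voiceless after a vowel.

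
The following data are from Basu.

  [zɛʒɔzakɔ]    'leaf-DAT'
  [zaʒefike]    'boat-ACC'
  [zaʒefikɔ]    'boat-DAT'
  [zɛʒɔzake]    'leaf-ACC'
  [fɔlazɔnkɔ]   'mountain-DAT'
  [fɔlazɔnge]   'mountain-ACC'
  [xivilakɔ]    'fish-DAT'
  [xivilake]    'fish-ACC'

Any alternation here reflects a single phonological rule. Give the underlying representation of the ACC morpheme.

/-ge/

The ACC suffix surfaces as [-ge] and [-ke], depending on the final segment of the stem.
The DAT suffix, which begins with [k], is invariant after every stem; so [k] is not altered by any rule here.
The ACC suffix is therefore /-ge/ underlyingly, with post-vocalic devoicing: voiced stops become voiceless after a vowel.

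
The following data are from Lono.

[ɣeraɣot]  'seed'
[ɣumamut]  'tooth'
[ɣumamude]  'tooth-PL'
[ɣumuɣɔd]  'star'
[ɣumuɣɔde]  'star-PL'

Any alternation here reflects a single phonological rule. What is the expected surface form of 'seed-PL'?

[ɣeraɣode]

In [ɣumamut] and [ɣumamude] the final segment of 'tooth' alternates: [t] ~ [d].
Compare 'star', with invariant [d] in [ɣumuɣɔd] and [ɣumuɣɔde]: an analysis with underlying /d/ and a rule producing [t] in isolation would wrongly predict alternation here too.
The alternation reflects intervocalic voicing: voiceless stops become voiced between vowels. /t/ is underlying.
From [ɣeraɣot] the stem 'seed' is /ɣeraɣot/; between vowels this yields [ɣeraɣode].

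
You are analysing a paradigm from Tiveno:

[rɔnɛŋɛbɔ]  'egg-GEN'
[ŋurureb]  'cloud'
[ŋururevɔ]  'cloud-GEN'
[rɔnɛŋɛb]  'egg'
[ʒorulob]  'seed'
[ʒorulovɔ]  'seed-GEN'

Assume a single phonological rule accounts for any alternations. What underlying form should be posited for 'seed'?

/ʒorulov/

The stem for 'seed' ends in [v] in [ʒorulovɔ] but [b] in [ʒorulob].
If /b/ were underlying and a rule turned it into [v] before the GEN suffix, 'egg' would also alternate; but it has [b] in both [rɔnɛŋɛbɔ] and [rɔnɛŋɛb].
Therefore /v/ is basic and [b] is derived by word-final hardening (voiced fricatives become stops word-finally).
So 'seed' = /ʒorulov/.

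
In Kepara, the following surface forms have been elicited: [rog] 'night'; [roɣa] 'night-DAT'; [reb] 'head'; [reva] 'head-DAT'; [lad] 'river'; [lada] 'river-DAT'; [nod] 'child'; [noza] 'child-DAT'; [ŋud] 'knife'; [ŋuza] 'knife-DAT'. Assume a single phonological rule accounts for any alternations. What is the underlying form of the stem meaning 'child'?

The root 'child' surfaces as [nod] and [noza], with a stem-final [d] ~ [z] alternation.
The stem 'river' ([lad], [lada]) shows [d] unchanged in both environments, so [d] cannot be basic with [z] derived before the DAT suffix.
So /z/ is underlying, and a rule of word-final hardening — voiced fricatives become stops word-finally — gives [d].
Hence 'child' is /noz/ underlyingly.

/noz/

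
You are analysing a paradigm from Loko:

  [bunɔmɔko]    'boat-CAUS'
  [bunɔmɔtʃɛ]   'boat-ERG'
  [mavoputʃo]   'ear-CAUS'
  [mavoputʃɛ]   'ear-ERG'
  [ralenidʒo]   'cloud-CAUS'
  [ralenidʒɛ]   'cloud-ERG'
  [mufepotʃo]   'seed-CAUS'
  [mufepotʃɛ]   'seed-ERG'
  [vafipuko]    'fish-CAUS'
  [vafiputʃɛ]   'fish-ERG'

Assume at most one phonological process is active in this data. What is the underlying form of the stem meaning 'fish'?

The stem for 'fish' ends in [k] in [vafipuko] but [tʃ] in [vafiputʃɛ].
The stem 'seed' ([mufepotʃo], [mufepotʃɛ]) shows [tʃ] unchanged in both environments, so [tʃ] cannot be basic with [k] derived before the CAUS suffix.
The alternation reflects palatalization before a front vowel: /k/ becomes palato-alveolar [tʃ] before a front vowel. /k/ is underlying.
So 'fish' = /vafipuk/.

/vafipuk/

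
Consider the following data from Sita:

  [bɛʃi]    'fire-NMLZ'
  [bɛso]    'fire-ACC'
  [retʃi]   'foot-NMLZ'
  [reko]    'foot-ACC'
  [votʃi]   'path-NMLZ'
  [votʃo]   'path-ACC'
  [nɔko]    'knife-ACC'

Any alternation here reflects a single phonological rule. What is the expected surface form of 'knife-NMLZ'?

The root 'foot' surfaces as [retʃi] and [reko], with a stem-final [tʃ] ~ [k] alternation.
Compare 'path', with invariant [tʃ] in [votʃi] and [votʃo]: an analysis with underlying /tʃ/ and a rule producing [k] before the ACC suffix would wrongly predict alternation here too.
So /k/ is underlying, and a rule of palatalization before a front vowel — /k/ and /s/ become palato-alveolar [tʃ] and [ʃ] before a front vowel — gives [tʃ].
The one attested form of 'knife', [nɔko], shows underlying /nɔk/. Applying the same rule before a front vowel gives [nɔtʃi].

[nɔtʃi]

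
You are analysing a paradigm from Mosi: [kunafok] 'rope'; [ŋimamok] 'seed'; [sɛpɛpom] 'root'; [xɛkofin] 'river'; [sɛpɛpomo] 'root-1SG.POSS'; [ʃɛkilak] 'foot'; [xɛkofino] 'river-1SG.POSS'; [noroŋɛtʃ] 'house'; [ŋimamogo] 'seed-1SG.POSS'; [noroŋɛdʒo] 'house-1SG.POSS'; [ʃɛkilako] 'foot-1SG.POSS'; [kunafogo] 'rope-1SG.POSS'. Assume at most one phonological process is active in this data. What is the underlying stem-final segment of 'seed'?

The root 'seed' surfaces as [ŋimamogo] and [ŋimamok], with a stem-final [g] ~ [k] alternation.
The stem 'foot' ([ʃɛkilako], [ʃɛkilak]) shows [k] unchanged in both environments, so [k] cannot be basic with [g] derived before the 1SG.POSS suffix.
The underlying segment must be /g/; voiced obstruents become voiceless word-finally, yielding [k] there.

/g/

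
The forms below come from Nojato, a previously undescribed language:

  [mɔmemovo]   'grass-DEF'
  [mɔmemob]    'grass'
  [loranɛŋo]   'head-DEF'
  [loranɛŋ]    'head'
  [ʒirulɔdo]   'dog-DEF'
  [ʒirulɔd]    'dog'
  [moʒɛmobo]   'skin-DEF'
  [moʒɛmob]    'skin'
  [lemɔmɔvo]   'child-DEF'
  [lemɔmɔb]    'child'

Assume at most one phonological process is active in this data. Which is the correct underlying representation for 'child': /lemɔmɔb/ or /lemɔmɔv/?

In [lemɔmɔvo] and [lemɔmɔb] the final segment of 'child' alternates: [v] ~ [b].
If /b/ were underlying and a rule turned it into [v] before the DEF suffix, 'skin' would also alternate; but it has [b] in both [moʒɛmobo] and [moʒɛmob].
The underlying segment must be /v/; voiced fricatives become stops word-finally, yielding [b] there.

/lemɔmɔv/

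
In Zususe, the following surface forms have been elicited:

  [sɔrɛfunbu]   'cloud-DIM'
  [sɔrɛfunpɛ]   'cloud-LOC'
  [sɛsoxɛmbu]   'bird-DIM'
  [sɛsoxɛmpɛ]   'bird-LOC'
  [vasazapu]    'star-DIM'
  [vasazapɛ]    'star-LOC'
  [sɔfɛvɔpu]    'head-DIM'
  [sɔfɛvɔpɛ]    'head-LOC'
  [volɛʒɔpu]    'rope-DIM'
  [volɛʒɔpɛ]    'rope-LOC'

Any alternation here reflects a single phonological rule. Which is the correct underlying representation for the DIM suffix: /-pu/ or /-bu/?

/-bu/

The DIM suffix surfaces as [-bu] and [-pu], depending on the final segment of the stem.
By contrast the LOC suffix keeps its initial [p] throughout — that segment must be underlying.
The DIM suffix is therefore /-bu/ underlyingly, with post-vocalic devoicing: voiced stops become voiceless after a vowel.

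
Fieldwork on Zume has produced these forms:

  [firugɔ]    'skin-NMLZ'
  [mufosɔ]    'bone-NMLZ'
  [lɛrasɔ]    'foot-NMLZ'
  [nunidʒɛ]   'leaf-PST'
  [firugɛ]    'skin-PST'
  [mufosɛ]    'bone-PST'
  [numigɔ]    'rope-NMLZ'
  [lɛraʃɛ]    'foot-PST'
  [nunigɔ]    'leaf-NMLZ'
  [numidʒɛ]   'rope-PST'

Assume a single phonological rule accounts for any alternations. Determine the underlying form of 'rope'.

/numidʒ/

The root 'rope' surfaces as [numidʒɛ] and [numigɔ], with a stem-final [dʒ] ~ [g] alternation.
If /g/ were underlying and a rule turned it into [dʒ] before the PST suffix, 'skin' would also alternate; but it has [g] in both [firugɛ] and [firugɔ].
The underlying segment must be /dʒ/; palato-alveolar /dʒ/ and /ʃ/ become [g] and [s] when no front vowel follows, yielding [g] there.
Hence 'rope' is /numidʒ/ underlyingly.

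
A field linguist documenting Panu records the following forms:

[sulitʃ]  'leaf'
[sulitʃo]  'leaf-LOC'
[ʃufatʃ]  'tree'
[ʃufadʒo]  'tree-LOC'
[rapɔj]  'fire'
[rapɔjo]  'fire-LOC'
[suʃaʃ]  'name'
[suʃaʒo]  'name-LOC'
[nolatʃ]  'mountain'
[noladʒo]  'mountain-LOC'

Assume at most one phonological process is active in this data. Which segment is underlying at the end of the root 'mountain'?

'mountain' shows [tʃ] ~ [dʒ] at the end of the stem ([nolatʃ] vs [noladʒo]).
Compare 'leaf', with invariant [tʃ] in [sulitʃ] and [sulitʃo]: an analysis with underlying /tʃ/ and a rule producing [dʒ] before the LOC suffix would wrongly predict alternation here too.
The alternation reflects word-final obstruent devoicing: voiced obstruents become voiceless word-finally. /dʒ/ is underlying.

/dʒ/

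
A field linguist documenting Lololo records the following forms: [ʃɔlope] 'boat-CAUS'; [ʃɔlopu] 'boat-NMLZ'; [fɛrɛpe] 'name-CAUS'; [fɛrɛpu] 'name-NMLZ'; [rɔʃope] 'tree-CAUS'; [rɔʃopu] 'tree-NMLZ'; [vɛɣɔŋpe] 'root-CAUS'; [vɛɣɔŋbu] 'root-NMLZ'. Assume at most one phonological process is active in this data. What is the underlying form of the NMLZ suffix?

/-bu/

The NMLZ morpheme has two allomorphs, [-bu] and [-pu].
The CAUS suffix, which begins with [p], is invariant after every stem; so [p] is not altered by any rule here.
So the underlying form is /-bu/, and voiced stops become voiceless after a vowel.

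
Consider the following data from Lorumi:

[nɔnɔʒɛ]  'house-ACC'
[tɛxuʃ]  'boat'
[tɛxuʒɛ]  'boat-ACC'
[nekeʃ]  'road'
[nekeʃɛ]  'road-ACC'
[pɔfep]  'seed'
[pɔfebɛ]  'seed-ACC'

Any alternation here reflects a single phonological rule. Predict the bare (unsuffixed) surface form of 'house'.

In [tɛxuʃ] and [tɛxuʒɛ] the final segment of 'boat' alternates: [ʃ] ~ [ʒ].
The stem 'road' ([nekeʃ], [nekeʃɛ]) shows [ʃ] unchanged in both environments, so [ʃ] cannot be basic with [ʒ] derived before the ACC suffix.
So /ʒ/ is underlying, and a rule of word-final obstruent devoicing — voiced obstruents become voiceless word-finally — gives [ʃ].
The one attested form of 'house', [nɔnɔʒɛ], shows underlying /nɔnɔʒ/. Applying the same rule word-finally gives [nɔnɔʃ].

[nɔnɔʃ]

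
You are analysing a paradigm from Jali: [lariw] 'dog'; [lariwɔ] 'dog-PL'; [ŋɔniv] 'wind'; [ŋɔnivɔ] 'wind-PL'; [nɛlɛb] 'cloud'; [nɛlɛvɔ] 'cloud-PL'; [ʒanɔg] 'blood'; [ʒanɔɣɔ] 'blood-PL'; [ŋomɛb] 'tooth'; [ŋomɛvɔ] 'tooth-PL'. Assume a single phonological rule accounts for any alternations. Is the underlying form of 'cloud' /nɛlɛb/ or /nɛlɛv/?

The stem for 'cloud' ends in [b] in [nɛlɛb] but [v] in [nɛlɛvɔ].
Compare 'wind', with invariant [v] in [ŋɔniv] and [ŋɔnivɔ]: an analysis with underlying /v/ and a rule producing [b] in isolation would wrongly predict alternation here too.
The underlying segment must be /b/; voiced stops become fricatives between vowels, yielding [v] there.

/nɛlɛb/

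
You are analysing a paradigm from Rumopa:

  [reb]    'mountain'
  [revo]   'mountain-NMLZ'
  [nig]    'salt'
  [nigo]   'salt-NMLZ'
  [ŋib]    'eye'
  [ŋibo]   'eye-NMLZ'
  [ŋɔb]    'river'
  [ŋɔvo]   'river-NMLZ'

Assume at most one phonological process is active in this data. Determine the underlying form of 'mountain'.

The stem for 'mountain' ends in [b] in [reb] but [v] in [revo].
The stem 'eye' ([ŋib], [ŋibo]) shows [b] unchanged in both environments, so [b] cannot be basic with [v] derived before the NMLZ suffix.
So /v/ is underlying, and a rule of word-final hardening — voiced fricatives become stops word-finally — gives [b].
So 'mountain' = /rev/.

/rev/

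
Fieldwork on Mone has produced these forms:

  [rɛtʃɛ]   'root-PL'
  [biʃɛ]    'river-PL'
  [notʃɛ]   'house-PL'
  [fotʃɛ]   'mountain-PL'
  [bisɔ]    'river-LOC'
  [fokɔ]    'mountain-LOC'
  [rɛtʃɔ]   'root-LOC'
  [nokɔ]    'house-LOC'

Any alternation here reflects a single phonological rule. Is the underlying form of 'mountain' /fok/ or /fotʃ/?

/fok/

In [fokɔ] and [fotʃɛ] the final segment of 'mountain' alternates: [k] ~ [tʃ].
The stem 'root' ([rɛtʃɔ], [rɛtʃɛ]) shows [tʃ] unchanged in both environments, so [tʃ] cannot be basic with [k] derived before the LOC suffix.
So /k/ is underlying, and a rule of palatalization before a front vowel — /k/ and /s/ become palato-alveolar [tʃ] and [ʃ] before a front vowel — gives [tʃ].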